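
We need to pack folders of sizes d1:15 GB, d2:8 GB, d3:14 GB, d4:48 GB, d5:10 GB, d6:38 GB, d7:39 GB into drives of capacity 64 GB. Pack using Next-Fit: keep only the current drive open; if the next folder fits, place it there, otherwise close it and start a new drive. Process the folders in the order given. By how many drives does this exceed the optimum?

Next-Fit: [15,8,14] [48,10] [38] [39] → 4 drives.
Total size 172 GB; any packing needs at least ⌈172/64⌉ = 3 drives.
An optimal packing achieves that bound: [48,15] [39,14,10] [38,8] → 3 drives.
Excess: 4 − 3 = 1.

1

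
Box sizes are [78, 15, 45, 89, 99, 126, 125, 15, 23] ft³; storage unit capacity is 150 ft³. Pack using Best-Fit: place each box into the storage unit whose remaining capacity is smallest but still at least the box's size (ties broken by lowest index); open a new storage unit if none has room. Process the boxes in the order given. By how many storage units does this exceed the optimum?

Best-Fit: [78,15,45] [89] [99] [126,15] [125,23] → 5 storage units.
Total size 615 ft³; any packing needs at least ⌈615/150⌉ = 5 storage units.
So 5 is already optimal.

0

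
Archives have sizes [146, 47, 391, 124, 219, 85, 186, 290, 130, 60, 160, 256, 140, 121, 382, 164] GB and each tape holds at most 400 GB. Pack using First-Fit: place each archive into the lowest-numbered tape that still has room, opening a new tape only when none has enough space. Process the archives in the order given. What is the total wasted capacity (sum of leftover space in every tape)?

Put 146 GB in tape 1; 254 GB remain.
Put 47 GB in tape 1; 207 GB remain.
Put 391 GB in tape 2; 9 GB remain.
Put 124 GB in tape 1; 83 GB remain.
Put 219 GB in tape 3; 181 GB remain.
Put 85 GB in tape 3; 96 GB remain.
Put 186 GB in tape 4; 214 GB remain.
Put 290 GB in tape 5; 110 GB remain.
Put 130 GB in tape 4; 84 GB remain.
Put 60 GB in tape 1; 23 GB remain.
Put 160 GB in tape 6; 240 GB remain.
Put 256 GB in tape 7; 144 GB remain.
Put 140 GB in tape 6; 100 GB remain.
Put 121 GB in tape 7; 23 GB remain.
Put 382 GB in tape 8; 18 GB remain.
Put 164 GB in tape 9; 236 GB remain.
9 tapes × 400 GB = 3600 GB; used 2901 GB; unused 699 GB.

699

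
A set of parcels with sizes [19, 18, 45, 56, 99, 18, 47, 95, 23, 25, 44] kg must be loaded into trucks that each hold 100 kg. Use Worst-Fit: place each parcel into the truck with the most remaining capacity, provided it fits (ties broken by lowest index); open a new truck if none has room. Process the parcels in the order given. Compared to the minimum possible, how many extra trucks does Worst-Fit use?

Worst-Fit: [19,18,45] [56,18] [99] [47,23,25] [95] [44] → 6 trucks.
Total size 489 kg; any packing needs at least ⌈489/100⌉ = 5 trucks.
An optimal packing achieves that bound: [99] [95] [56,44] [47,25,23] [45,19,18,18] → 5 trucks.
Excess: 6 − 5 = 1.

1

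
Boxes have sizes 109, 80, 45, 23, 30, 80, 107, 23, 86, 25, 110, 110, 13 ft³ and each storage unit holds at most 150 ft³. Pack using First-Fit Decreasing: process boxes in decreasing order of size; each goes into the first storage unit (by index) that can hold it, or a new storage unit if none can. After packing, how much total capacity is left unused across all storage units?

209

Sorted descending: 110, 110, 109, 107, 86, 80, 80, 45, 30, 25, 23, 23, 13.
Put 110 ft³ in storage unit 1; 40 ft³ remain.
Put 110 ft³ in storage unit 2; 40 ft³ remain.
Put 109 ft³ in storage unit 3; 41 ft³ remain.
Put 107 ft³ in storage unit 4; 43 ft³ remain.
Put 86 ft³ in storage unit 5; 64 ft³ remain.
Put 80 ft³ in storage unit 6; 70 ft³ remain.
Put 80 ft³ in storage unit 7; 70 ft³ remain.
Put 45 ft³ in storage unit 5; 19 ft³ remain.
Put 30 ft³ in storage unit 1; 10 ft³ remain.
Put 25 ft³ in storage unit 2; 15 ft³ remain.
Put 23 ft³ in storage unit 3; 18 ft³ remain.
Put 23 ft³ in storage unit 4; 20 ft³ remain.
Put 13 ft³ in storage unit 2; 2 ft³ remain.
7 storage units × 150 ft³ = 1050 ft³; used 841 ft³; unused 209 ft³.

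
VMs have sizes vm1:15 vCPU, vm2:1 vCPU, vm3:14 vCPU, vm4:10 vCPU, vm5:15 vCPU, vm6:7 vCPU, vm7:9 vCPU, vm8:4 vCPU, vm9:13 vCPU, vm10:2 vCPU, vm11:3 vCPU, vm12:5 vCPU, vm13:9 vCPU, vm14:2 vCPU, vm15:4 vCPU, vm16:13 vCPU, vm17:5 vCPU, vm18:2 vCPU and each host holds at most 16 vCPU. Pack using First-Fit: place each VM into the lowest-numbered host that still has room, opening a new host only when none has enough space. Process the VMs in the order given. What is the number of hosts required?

9 hosts

vm1 (15 vCPU) → host 1 (remaining 1 vCPU)
vm2 (1 vCPU) → host 1 (remaining 0 vCPU)
vm3 (14 vCPU) → host 2 (remaining 2 vCPU)
vm4 (10 vCPU) → host 3 (remaining 6 vCPU)
vm5 (15 vCPU) → host 4 (remaining 1 vCPU)
vm6 (7 vCPU) → host 5 (remaining 9 vCPU)
vm7 (9 vCPU) → host 5 (remaining 0 vCPU)
vm8 (4 vCPU) → host 3 (remaining 2 vCPU)
vm9 (13 vCPU) → host 6 (remaining 3 vCPU)
vm10 (2 vCPU) → host 2 (remaining 0 vCPU)
vm11 (3 vCPU) → host 6 (remaining 0 vCPU)
vm12 (5 vCPU) → host 7 (remaining 11 vCPU)
vm13 (9 vCPU) → host 7 (remaining 2 vCPU)
vm14 (2 vCPU) → host 3 (remaining 0 vCPU)
vm15 (4 vCPU) → host 8 (remaining 12 vCPU)
vm16 (13 vCPU) → host 9 (remaining 3 vCPU)
vm17 (5 vCPU) → host 8 (remaining 7 vCPU)
vm18 (2 vCPU) → host 7 (remaining 0 vCPU)
Final hosts: [15,1] [14,2] [10,4,2] [15] [7,9] [13,3] [5,9,2] [4,5] [13].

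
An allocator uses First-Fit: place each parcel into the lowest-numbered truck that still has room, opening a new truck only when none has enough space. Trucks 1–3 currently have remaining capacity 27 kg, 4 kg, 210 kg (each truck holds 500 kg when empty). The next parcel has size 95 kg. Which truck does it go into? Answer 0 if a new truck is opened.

Trucks with room: truck 3 (210 kg).
The first with room is truck 3.

3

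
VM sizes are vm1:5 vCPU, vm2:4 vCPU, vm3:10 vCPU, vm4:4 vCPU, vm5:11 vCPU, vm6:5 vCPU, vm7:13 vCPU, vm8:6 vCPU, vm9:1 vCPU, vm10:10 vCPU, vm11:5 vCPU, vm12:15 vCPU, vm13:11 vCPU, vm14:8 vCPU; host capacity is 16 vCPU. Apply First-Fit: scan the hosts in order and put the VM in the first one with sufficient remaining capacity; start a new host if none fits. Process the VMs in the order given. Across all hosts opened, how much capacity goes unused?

vm1 (5 vCPU) → host 1 (remaining 11 vCPU)
vm2 (4 vCPU) → host 1 (remaining 7 vCPU)
vm3 (10 vCPU) → host 2 (remaining 6 vCPU)
vm4 (4 vCPU) → host 1 (remaining 3 vCPU)
vm5 (11 vCPU) → host 3 (remaining 5 vCPU)
vm6 (5 vCPU) → host 2 (remaining 1 vCPU)
vm7 (13 vCPU) → host 4 (remaining 3 vCPU)
vm8 (6 vCPU) → host 5 (remaining 10 vCPU)
vm9 (1 vCPU) → host 1 (remaining 2 vCPU)
vm10 (10 vCPU) → host 5 (remaining 0 vCPU)
vm11 (5 vCPU) → host 3 (remaining 0 vCPU)
vm12 (15 vCPU) → host 6 (remaining 1 vCPU)
vm13 (11 vCPU) → host 7 (remaining 5 vCPU)
vm14 (8 vCPU) → host 8 (remaining 8 vCPU)
8 hosts × 16 vCPU = 128 vCPU; used 108 vCPU; unused 20 vCPU.

20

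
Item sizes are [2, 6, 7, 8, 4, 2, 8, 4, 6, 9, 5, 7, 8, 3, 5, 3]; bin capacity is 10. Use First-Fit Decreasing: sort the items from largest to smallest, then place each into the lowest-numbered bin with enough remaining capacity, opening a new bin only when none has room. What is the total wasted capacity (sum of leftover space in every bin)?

3

Sorted descending: 9, 8, 8, 8, 7, 7, 6, 6, 5, 5, 4, 4, 3, 3, 2, 2.
Put 9 in bin 1; 1 remain.
Put 8 in bin 2; 2 remain.
Put 8 in bin 3; 2 remain.
Put 8 in bin 4; 2 remain.
Put 7 in bin 5; 3 remain.
Put 7 in bin 6; 3 remain.
Put 6 in bin 7; 4 remain.
Put 6 in bin 8; 4 remain.
Put 5 in bin 9; 5 remain.
Put 5 in bin 9; 0 remain.
Put 4 in bin 7; 0 remain.
Put 4 in bin 8; 0 remain.
Put 3 in bin 5; 0 remain.
Put 3 in bin 6; 0 remain.
Put 2 in bin 2; 0 remain.
Put 2 in bin 3; 0 remain.
9 bins × 10 = 90; used 87; unused 3.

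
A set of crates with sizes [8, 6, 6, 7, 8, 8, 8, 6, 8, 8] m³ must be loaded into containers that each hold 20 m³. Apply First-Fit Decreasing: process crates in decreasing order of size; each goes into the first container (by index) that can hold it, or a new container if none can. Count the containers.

Sorted descending: 8, 8, 8, 8, 8, 8, 7, 6, 6, 6.
Put 8 m³ in container 1; 12 m³ remain.
Put 8 m³ in container 1; 4 m³ remain.
Put 8 m³ in container 2; 12 m³ remain.
Put 8 m³ in container 2; 4 m³ remain.
Put 8 m³ in container 3; 12 m³ remain.
Put 8 m³ in container 3; 4 m³ remain.
Put 7 m³ in container 4; 13 m³ remain.
Put 6 m³ in container 4; 7 m³ remain.
Put 6 m³ in container 4; 1 m³ remain.
Put 6 m³ in container 5; 14 m³ remain.
Final containers: [8,8] [8,8] [8,8] [7,6,6] [6].

5 containers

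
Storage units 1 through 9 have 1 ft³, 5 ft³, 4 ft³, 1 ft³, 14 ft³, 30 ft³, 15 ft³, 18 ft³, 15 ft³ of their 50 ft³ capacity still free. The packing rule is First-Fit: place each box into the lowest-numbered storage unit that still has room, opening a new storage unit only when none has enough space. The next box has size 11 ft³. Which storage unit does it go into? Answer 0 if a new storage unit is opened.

5

Storage units with room: storage unit 5 (14 ft³), storage unit 6 (30 ft³), storage unit 7 (15 ft³), storage unit 8 (18 ft³), storage unit 9 (15 ft³).
The first with room is storage unit 5.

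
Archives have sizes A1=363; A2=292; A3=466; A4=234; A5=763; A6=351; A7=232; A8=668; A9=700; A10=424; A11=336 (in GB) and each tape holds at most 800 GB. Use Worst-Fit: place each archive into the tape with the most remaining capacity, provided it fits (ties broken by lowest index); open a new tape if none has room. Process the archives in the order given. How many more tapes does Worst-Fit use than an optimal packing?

0

Worst-Fit: [363,292] [466,234] [763] [351,232] [668] [700] [424,336] → 7 tapes.
Total size 4829 GB; any packing needs at least ⌈4829/800⌉ = 7 tapes.
So 7 is already optimal.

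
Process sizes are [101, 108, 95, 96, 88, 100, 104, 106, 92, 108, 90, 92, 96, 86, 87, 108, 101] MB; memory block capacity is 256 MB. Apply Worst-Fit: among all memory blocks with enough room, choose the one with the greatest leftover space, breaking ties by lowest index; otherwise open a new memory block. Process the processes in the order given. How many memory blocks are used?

9 memory blocks

101 MB → memory block 1 (remaining 155 MB)
108 MB → memory block 1 (remaining 47 MB)
95 MB → memory block 2 (remaining 161 MB)
96 MB → memory block 2 (remaining 65 MB)
88 MB → memory block 3 (remaining 168 MB)
100 MB → memory block 3 (remaining 68 MB)
104 MB → memory block 4 (remaining 152 MB)
106 MB → memory block 4 (remaining 46 MB)
92 MB → memory block 5 (remaining 164 MB)
108 MB → memory block 5 (remaining 56 MB)
90 MB → memory block 6 (remaining 166 MB)
92 MB → memory block 6 (remaining 74 MB)
96 MB → memory block 7 (remaining 160 MB)
86 MB → memory block 7 (remaining 74 MB)
87 MB → memory block 8 (remaining 169 MB)
108 MB → memory block 8 (remaining 61 MB)
101 MB → memory block 9 (remaining 155 MB)
Final memory blocks: [101,108] [95,96] [88,100] [104,106] [92,108] [90,92] [96,86] [87,108] [101].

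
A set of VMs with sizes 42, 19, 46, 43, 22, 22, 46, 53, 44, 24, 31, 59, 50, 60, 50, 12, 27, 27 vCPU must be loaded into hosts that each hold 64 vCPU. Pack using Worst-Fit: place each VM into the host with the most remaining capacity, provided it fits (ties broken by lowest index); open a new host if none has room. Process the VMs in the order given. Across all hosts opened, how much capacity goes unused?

host 1: place 42 vCPU, 22 vCPU left
host 1: place 19 vCPU, 3 vCPU left
host 2: place 46 vCPU, 18 vCPU left
host 3: place 43 vCPU, 21 vCPU left
host 4: place 22 vCPU, 42 vCPU left
host 4: place 22 vCPU, 20 vCPU left
host 5: place 46 vCPU, 18 vCPU left
host 6: place 53 vCPU, 11 vCPU left
host 7: place 44 vCPU, 20 vCPU left
host 8: place 24 vCPU, 40 vCPU left
host 8: place 31 vCPU, 9 vCPU left
host 9: place 59 vCPU, 5 vCPU left
host 10: place 50 vCPU, 14 vCPU left
host 11: place 60 vCPU, 4 vCPU left
host 12: place 50 vCPU, 14 vCPU left
host 3: place 12 vCPU, 9 vCPU left
host 13: place 27 vCPU, 37 vCPU left
host 13: place 27 vCPU, 10 vCPU left
13 hosts × 64 vCPU = 832 vCPU; used 677 vCPU; unused 155 vCPU.

155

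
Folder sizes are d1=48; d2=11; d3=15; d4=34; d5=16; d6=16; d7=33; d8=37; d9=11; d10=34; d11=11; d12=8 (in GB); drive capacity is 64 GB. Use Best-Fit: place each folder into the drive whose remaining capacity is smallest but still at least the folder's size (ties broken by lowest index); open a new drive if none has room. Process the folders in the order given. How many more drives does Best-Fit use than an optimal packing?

1

Best-Fit: [48,11] [15,34,11] [16,16] [33] [37,11,8] [34] → 6 drives.
Total size 274 GB; any packing needs at least ⌈274/64⌉ = 5 drives.
An optimal packing achieves that bound: [48,16] [37,16,11] [34,15,11] [34,11,8] [33] → 5 drives.
Excess: 6 − 5 = 1.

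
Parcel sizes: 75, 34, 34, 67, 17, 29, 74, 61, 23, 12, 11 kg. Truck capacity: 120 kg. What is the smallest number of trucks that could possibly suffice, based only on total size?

Total size = 75 + 34 + 34 + 67 + 17 + 29 + 74 + 61 + 23 + 12 + 11 = 437 kg.
⌈437 / 120⌉ = 4.

4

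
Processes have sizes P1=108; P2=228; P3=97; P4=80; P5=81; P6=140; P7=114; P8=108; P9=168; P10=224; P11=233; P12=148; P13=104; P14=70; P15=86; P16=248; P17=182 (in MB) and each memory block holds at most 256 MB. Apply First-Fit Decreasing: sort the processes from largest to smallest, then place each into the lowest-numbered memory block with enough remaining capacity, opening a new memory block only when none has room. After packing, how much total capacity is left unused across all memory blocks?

Sorted descending: 248, 233, 228, 224, 182, 168, 148, 140, 114, 108, 108, 104, 97, 86, 81, 80, 70.
248 MB → memory block 1 (remaining 8 MB)
233 MB → memory block 2 (remaining 23 MB)
228 MB → memory block 3 (remaining 28 MB)
224 MB → memory block 4 (remaining 32 MB)
182 MB → memory block 5 (remaining 74 MB)
168 MB → memory block 6 (remaining 88 MB)
148 MB → memory block 7 (remaining 108 MB)
140 MB → memory block 8 (remaining 116 MB)
114 MB → memory block 8 (remaining 2 MB)
108 MB → memory block 7 (remaining 0 MB)
108 MB → memory block 9 (remaining 148 MB)
104 MB → memory block 9 (remaining 44 MB)
97 MB → memory block 10 (remaining 159 MB)
86 MB → memory block 6 (remaining 2 MB)
81 MB → memory block 10 (remaining 78 MB)
80 MB → memory block 11 (remaining 176 MB)
70 MB → memory block 5 (remaining 4 MB)
11 memory blocks × 256 MB = 2816 MB; used 2419 MB; unused 397 MB.

397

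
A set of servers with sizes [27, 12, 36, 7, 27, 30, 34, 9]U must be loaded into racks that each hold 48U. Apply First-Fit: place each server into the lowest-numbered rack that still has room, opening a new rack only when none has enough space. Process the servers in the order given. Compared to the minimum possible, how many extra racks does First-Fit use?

First-Fit: [27,12,7] [36,9] [27] [30] [34] → 5 racks.
5 servers exceed 24U (half the capacity), and no two of those can share a rack, so at least 5 racks are needed.
So 5 is already optimal.

0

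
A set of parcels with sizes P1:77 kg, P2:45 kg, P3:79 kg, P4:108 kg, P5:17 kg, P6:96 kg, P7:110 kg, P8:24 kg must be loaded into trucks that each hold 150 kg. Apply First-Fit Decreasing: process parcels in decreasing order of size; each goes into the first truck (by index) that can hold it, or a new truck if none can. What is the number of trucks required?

5 trucks

Sorted descending: 110, 108, 96, 79, 77, 45, 24, 17.
Put 110 kg in truck 1; 40 kg remain.
Put 108 kg in truck 2; 42 kg remain.
Put 96 kg in truck 3; 54 kg remain.
Put 79 kg in truck 4; 71 kg remain.
Put 77 kg in truck 5; 73 kg remain.
Put 45 kg in truck 3; 9 kg remain.
Put 24 kg in truck 1; 16 kg remain.
Put 17 kg in truck 2; 25 kg remain.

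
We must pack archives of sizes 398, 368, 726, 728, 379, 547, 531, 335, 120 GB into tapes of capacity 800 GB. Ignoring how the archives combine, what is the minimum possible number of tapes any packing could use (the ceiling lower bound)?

Total size = 398 + 368 + 726 + 728 + 379 + 547 + 531 + 335 + 120 = 4132 GB.
⌈4132 / 800⌉ = 6.

6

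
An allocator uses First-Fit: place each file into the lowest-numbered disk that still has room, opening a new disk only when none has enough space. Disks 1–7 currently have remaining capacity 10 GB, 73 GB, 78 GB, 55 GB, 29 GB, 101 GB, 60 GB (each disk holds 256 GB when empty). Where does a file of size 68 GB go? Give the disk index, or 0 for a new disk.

2

Disks with room: disk 2 (73 GB), disk 3 (78 GB), disk 6 (101 GB).
The first with room is disk 2.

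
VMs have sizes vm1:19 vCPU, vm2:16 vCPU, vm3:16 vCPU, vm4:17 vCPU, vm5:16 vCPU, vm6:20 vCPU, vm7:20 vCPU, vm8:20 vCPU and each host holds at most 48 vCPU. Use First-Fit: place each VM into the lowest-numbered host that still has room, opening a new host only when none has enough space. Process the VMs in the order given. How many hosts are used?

4 hosts

vm1 (19 vCPU) → host 1 (remaining 29 vCPU)
vm2 (16 vCPU) → host 1 (remaining 13 vCPU)
vm3 (16 vCPU) → host 2 (remaining 32 vCPU)
vm4 (17 vCPU) → host 2 (remaining 15 vCPU)
vm5 (16 vCPU) → host 3 (remaining 32 vCPU)
vm6 (20 vCPU) → host 3 (remaining 12 vCPU)
vm7 (20 vCPU) → host 4 (remaining 28 vCPU)
vm8 (20 vCPU) → host 4 (remaining 8 vCPU)
Final hosts: [19,16] [16,17] [16,20] [20,20].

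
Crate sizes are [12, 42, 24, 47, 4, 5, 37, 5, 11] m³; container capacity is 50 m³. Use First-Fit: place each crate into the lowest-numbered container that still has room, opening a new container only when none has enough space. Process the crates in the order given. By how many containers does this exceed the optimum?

0

First-Fit: [12,24,4,5,5] [42] [47] [37,11] → 4 containers.
Total size 187 m³; any packing needs at least ⌈187/50⌉ = 4 containers.
So 4 is already optimal.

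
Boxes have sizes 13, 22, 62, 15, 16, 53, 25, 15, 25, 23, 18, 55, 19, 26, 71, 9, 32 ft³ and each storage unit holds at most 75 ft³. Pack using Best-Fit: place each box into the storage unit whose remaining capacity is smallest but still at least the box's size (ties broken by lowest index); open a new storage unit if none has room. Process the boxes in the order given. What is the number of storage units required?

13 ft³ → storage unit 1 (remaining 62 ft³)
22 ft³ → storage unit 1 (remaining 40 ft³)
62 ft³ → storage unit 2 (remaining 13 ft³)
15 ft³ → storage unit 1 (remaining 25 ft³)
16 ft³ → storage unit 1 (remaining 9 ft³)
53 ft³ → storage unit 3 (remaining 22 ft³)
25 ft³ → storage unit 4 (remaining 50 ft³)
15 ft³ → storage unit 3 (remaining 7 ft³)
25 ft³ → storage unit 4 (remaining 25 ft³)
23 ft³ → storage unit 4 (remaining 2 ft³)
18 ft³ → storage unit 5 (remaining 57 ft³)
55 ft³ → storage unit 5 (remaining 2 ft³)
19 ft³ → storage unit 6 (remaining 56 ft³)
26 ft³ → storage unit 6 (remaining 30 ft³)
71 ft³ → storage unit 7 (remaining 4 ft³)
9 ft³ → storage unit 1 (remaining 0 ft³)
32 ft³ → storage unit 8 (remaining 43 ft³)

8 storage units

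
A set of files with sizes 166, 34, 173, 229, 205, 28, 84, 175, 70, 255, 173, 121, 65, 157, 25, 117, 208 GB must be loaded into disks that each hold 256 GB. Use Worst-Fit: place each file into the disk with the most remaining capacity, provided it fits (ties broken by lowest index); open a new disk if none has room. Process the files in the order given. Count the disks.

disk 1: place 166 GB, 90 GB left
disk 1: place 34 GB, 56 GB left
disk 2: place 173 GB, 83 GB left
disk 3: place 229 GB, 27 GB left
disk 4: place 205 GB, 51 GB left
disk 2: place 28 GB, 55 GB left
disk 5: place 84 GB, 172 GB left
disk 6: place 175 GB, 81 GB left
disk 5: place 70 GB, 102 GB left
disk 7: place 255 GB, 1 GB left
disk 8: place 173 GB, 83 GB left
disk 9: place 121 GB, 135 GB left
disk 9: place 65 GB, 70 GB left
disk 10: place 157 GB, 99 GB left
disk 5: place 25 GB, 77 GB left
disk 11: place 117 GB, 139 GB left
disk 12: place 208 GB, 48 GB left
Final disks: [166,34] [173,28] [229] [205] [84,70,25] [175] [255] [173] [121,65] [157] [117] [208].

12 disks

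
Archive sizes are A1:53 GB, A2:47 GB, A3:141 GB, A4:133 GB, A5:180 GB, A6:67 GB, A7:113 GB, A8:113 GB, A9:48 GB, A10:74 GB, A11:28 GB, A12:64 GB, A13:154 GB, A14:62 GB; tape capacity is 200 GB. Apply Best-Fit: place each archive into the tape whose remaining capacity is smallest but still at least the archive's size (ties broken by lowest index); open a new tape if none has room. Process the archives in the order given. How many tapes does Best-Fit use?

8 tapes

Put A1 (53 GB) in tape 1; 147 GB remain.
Put A2 (47 GB) in tape 1; 100 GB remain.
Put A3 (141 GB) in tape 2; 59 GB remain.
Put A4 (133 GB) in tape 3; 67 GB remain.
Put A5 (180 GB) in tape 4; 20 GB remain.
Put A6 (67 GB) in tape 3; 0 GB remain.
Put A7 (113 GB) in tape 5; 87 GB remain.
Put A8 (113 GB) in tape 6; 87 GB remain.
Put A9 (48 GB) in tape 2; 11 GB remain.
Put A10 (74 GB) in tape 5; 13 GB remain.
Put A11 (28 GB) in tape 6; 59 GB remain.
Put A12 (64 GB) in tape 1; 36 GB remain.
Put A13 (154 GB) in tape 7; 46 GB remain.
Put A14 (62 GB) in tape 8; 138 GB remain.
Final tapes: [53,47,64] [141,48] [133,67] [180] [113,74] [113,28] [154] [62].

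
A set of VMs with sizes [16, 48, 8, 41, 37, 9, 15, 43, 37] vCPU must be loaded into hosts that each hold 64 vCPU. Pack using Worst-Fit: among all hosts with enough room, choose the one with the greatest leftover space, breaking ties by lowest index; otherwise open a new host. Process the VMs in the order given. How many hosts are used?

5

Put 16 vCPU in host 1; 48 vCPU remain.
Put 48 vCPU in host 1; 0 vCPU remain.
Put 8 vCPU in host 2; 56 vCPU remain.
Put 41 vCPU in host 2; 15 vCPU remain.
Put 37 vCPU in host 3; 27 vCPU remain.
Put 9 vCPU in host 3; 18 vCPU remain.
Put 15 vCPU in host 3; 3 vCPU remain.
Put 43 vCPU in host 4; 21 vCPU remain.
Put 37 vCPU in host 5; 27 vCPU remain.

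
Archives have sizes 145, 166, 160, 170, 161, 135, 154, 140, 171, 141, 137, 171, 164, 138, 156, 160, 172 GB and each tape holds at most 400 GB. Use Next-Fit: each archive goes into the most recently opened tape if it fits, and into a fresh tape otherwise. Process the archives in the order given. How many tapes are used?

9 tapes

tape 1: place 145 GB, 255 GB left
tape 1: place 166 GB, 89 GB left
tape 2: place 160 GB, 240 GB left
tape 2: place 170 GB, 70 GB left
tape 3: place 161 GB, 239 GB left
tape 3: place 135 GB, 104 GB left
tape 4: place 154 GB, 246 GB left
tape 4: place 140 GB, 106 GB left
tape 5: place 171 GB, 229 GB left
tape 5: place 141 GB, 88 GB left
tape 6: place 137 GB, 263 GB left
tape 6: place 171 GB, 92 GB left
tape 7: place 164 GB, 236 GB left
tape 7: place 138 GB, 98 GB left
tape 8: place 156 GB, 244 GB left
tape 8: place 160 GB, 84 GB left
tape 9: place 172 GB, 228 GB left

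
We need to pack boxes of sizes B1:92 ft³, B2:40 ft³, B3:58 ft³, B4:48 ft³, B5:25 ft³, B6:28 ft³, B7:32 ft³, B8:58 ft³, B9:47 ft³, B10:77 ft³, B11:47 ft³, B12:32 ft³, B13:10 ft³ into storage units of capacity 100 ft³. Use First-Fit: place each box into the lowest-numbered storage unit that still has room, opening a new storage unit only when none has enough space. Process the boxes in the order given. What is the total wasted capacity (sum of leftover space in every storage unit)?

106

B1 (92 ft³) → storage unit 1 (remaining 8 ft³)
B2 (40 ft³) → storage unit 2 (remaining 60 ft³)
B3 (58 ft³) → storage unit 2 (remaining 2 ft³)
B4 (48 ft³) → storage unit 3 (remaining 52 ft³)
B5 (25 ft³) → storage unit 3 (remaining 27 ft³)
B6 (28 ft³) → storage unit 4 (remaining 72 ft³)
B7 (32 ft³) → storage unit 4 (remaining 40 ft³)
B8 (58 ft³) → storage unit 5 (remaining 42 ft³)
B9 (47 ft³) → storage unit 6 (remaining 53 ft³)
B10 (77 ft³) → storage unit 7 (remaining 23 ft³)
B11 (47 ft³) → storage unit 6 (remaining 6 ft³)
B12 (32 ft³) → storage unit 4 (remaining 8 ft³)
B13 (10 ft³) → storage unit 3 (remaining 17 ft³)
7 storage units × 100 ft³ = 700 ft³; used 594 ft³; unused 106 ft³.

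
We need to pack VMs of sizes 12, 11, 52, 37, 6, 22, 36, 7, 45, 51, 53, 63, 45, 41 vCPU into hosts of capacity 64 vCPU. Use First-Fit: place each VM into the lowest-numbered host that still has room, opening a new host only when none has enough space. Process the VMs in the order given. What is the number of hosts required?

9

host 1: place 12 vCPU, 52 vCPU left
host 1: place 11 vCPU, 41 vCPU left
host 2: place 52 vCPU, 12 vCPU left
host 1: place 37 vCPU, 4 vCPU left
host 2: place 6 vCPU, 6 vCPU left
host 3: place 22 vCPU, 42 vCPU left
host 3: place 36 vCPU, 6 vCPU left
host 4: place 7 vCPU, 57 vCPU left
host 4: place 45 vCPU, 12 vCPU left
host 5: place 51 vCPU, 13 vCPU left
host 6: place 53 vCPU, 11 vCPU left
host 7: place 63 vCPU, 1 vCPU left
host 8: place 45 vCPU, 19 vCPU left
host 9: place 41 vCPU, 23 vCPU left
Final hosts: [12,11,37] [52,6] [22,36] [7,45] [51] [53] [63] [45] [41].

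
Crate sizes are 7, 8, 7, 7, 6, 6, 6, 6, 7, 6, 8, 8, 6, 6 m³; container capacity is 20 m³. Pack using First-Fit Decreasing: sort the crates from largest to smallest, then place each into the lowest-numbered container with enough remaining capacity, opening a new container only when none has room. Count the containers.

6

Sorted descending: 8, 8, 8, 7, 7, 7, 7, 6, 6, 6, 6, 6, 6, 6.
container 1: place 8 m³, 12 m³ left
container 1: place 8 m³, 4 m³ left
container 2: place 8 m³, 12 m³ left
container 2: place 7 m³, 5 m³ left
container 3: place 7 m³, 13 m³ left
container 3: place 7 m³, 6 m³ left
container 4: place 7 m³, 13 m³ left
container 3: place 6 m³, 0 m³ left
container 4: place 6 m³, 7 m³ left
container 4: place 6 m³, 1 m³ left
container 5: place 6 m³, 14 m³ left
container 5: place 6 m³, 8 m³ left
container 5: place 6 m³, 2 m³ left
container 6: place 6 m³, 14 m³ left
Final containers: [8,8] [8,7] [7,7,6] [7,6,6] [6,6,6] [6].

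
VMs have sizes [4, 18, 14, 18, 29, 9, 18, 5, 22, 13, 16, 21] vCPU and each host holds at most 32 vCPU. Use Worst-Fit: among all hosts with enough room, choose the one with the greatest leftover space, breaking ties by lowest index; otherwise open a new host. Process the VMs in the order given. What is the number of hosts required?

4 vCPU → host 1 (remaining 28 vCPU)
18 vCPU → host 1 (remaining 10 vCPU)
14 vCPU → host 2 (remaining 18 vCPU)
18 vCPU → host 2 (remaining 0 vCPU)
29 vCPU → host 3 (remaining 3 vCPU)
9 vCPU → host 1 (remaining 1 vCPU)
18 vCPU → host 4 (remaining 14 vCPU)
5 vCPU → host 4 (remaining 9 vCPU)
22 vCPU → host 5 (remaining 10 vCPU)
13 vCPU → host 6 (remaining 19 vCPU)
16 vCPU → host 6 (remaining 3 vCPU)
21 vCPU → host 7 (remaining 11 vCPU)
Final hosts: [4,18,9] [14,18] [29] [18,5] [22] [13,16] [21].

7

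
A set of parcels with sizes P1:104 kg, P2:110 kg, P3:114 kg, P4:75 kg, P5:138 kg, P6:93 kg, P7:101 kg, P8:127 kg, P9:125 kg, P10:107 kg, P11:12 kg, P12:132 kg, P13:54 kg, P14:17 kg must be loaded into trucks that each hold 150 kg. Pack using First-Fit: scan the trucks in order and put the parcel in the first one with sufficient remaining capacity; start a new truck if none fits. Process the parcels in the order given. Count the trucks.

truck 1: place P1 (104 kg), 46 kg left
truck 2: place P2 (110 kg), 40 kg left
truck 3: place P3 (114 kg), 36 kg left
truck 4: place P4 (75 kg), 75 kg left
truck 5: place P5 (138 kg), 12 kg left
truck 6: place P6 (93 kg), 57 kg left
truck 7: place P7 (101 kg), 49 kg left
truck 8: place P8 (127 kg), 23 kg left
truck 9: place P9 (125 kg), 25 kg left
truck 10: place P10 (107 kg), 43 kg left
truck 1: place P11 (12 kg), 34 kg left
truck 11: place P12 (132 kg), 18 kg left
truck 4: place P13 (54 kg), 21 kg left
truck 1: place P14 (17 kg), 17 kg left

11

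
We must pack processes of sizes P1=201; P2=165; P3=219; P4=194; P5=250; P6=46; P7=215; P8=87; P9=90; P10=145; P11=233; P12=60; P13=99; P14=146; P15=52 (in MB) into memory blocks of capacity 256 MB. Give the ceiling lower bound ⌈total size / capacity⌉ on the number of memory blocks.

9

Total size = 201 + 165 + 219 + 194 + 250 + 46 + 215 + 87 + 90 + 145 + 233 + 60 + 99 + 146 + 52 = 2202 MB.
⌈2202 / 256⌉ = 9.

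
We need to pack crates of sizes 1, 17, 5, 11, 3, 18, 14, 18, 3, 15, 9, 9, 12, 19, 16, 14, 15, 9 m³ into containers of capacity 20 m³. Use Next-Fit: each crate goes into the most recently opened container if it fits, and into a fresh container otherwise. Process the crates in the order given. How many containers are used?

13

Put 1 m³ in container 1; 19 m³ remain.
Put 17 m³ in container 1; 2 m³ remain.
Put 5 m³ in container 2; 15 m³ remain.
Put 11 m³ in container 2; 4 m³ remain.
Put 3 m³ in container 2; 1 m³ remain.
Put 18 m³ in container 3; 2 m³ remain.
Put 14 m³ in container 4; 6 m³ remain.
Put 18 m³ in container 5; 2 m³ remain.
Put 3 m³ in container 6; 17 m³ remain.
Put 15 m³ in container 6; 2 m³ remain.
Put 9 m³ in container 7; 11 m³ remain.
Put 9 m³ in container 7; 2 m³ remain.
Put 12 m³ in container 8; 8 m³ remain.
Put 19 m³ in container 9; 1 m³ remain.
Put 16 m³ in container 10; 4 m³ remain.
Put 14 m³ in container 11; 6 m³ remain.
Put 15 m³ in container 12; 5 m³ remain.
Put 9 m³ in container 13; 11 m³ remain.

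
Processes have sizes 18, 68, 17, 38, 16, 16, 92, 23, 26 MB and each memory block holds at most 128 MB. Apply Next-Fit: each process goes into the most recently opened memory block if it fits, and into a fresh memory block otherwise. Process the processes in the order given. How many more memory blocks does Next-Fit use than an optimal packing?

1

Next-Fit: [18,68,17] [38,16,16] [92,23] [26] → 4 memory blocks.
Total size 314 MB; any packing needs at least ⌈314/128⌉ = 3 memory blocks.
An optimal packing achieves that bound: [92,26] [68,38,18] [23,17,16,16] → 3 memory blocks.
Excess: 4 − 3 = 1.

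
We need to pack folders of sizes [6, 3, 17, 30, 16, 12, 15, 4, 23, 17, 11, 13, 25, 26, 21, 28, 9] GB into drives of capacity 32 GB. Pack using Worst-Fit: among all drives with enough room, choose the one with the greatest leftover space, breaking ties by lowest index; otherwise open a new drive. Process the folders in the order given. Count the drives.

10 drives

drive 1: place 6 GB, 26 GB left
drive 1: place 3 GB, 23 GB left
drive 1: place 17 GB, 6 GB left
drive 2: place 30 GB, 2 GB left
drive 3: place 16 GB, 16 GB left
drive 3: place 12 GB, 4 GB left
drive 4: place 15 GB, 17 GB left
drive 4: place 4 GB, 13 GB left
drive 5: place 23 GB, 9 GB left
drive 6: place 17 GB, 15 GB left
drive 6: place 11 GB, 4 GB left
drive 4: place 13 GB, 0 GB left
drive 7: place 25 GB, 7 GB left
drive 8: place 26 GB, 6 GB left
drive 9: place 21 GB, 11 GB left
drive 10: place 28 GB, 4 GB left
drive 9: place 9 GB, 2 GB left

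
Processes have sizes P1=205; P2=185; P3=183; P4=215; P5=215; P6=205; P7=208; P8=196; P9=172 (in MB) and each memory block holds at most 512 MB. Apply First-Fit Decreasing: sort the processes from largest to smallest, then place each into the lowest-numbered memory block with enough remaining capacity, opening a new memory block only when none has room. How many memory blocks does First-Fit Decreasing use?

5

Sorted descending: 215, 215, 208, 205, 205, 196, 185, 183, 172.
memory block 1: place 215 MB, 297 MB left
memory block 1: place 215 MB, 82 MB left
memory block 2: place 208 MB, 304 MB left
memory block 2: place 205 MB, 99 MB left
memory block 3: place 205 MB, 307 MB left
memory block 3: place 196 MB, 111 MB left
memory block 4: place 185 MB, 327 MB left
memory block 4: place 183 MB, 144 MB left
memory block 5: place 172 MB, 340 MB left
Final memory blocks: [215,215] [208,205] [205,196] [185,183] [172].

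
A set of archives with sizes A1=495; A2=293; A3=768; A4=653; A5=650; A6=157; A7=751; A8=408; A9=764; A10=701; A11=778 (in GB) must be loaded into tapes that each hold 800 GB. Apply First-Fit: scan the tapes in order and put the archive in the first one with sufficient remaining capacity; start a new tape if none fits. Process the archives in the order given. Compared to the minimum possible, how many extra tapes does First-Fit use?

First-Fit: [495,293] [768] [653] [650] [157,408] [751] [764] [701] [778] → 9 tapes.
Total size 6418 GB; any packing needs at least ⌈6418/800⌉ = 9 tapes.
So 9 is already optimal.

0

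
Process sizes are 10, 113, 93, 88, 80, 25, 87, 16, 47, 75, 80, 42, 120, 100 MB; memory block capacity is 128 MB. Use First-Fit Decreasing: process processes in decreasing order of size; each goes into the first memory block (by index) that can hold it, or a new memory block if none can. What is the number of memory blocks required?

Sorted descending: 120, 113, 100, 93, 88, 87, 80, 80, 75, 47, 42, 25, 16, 10.
memory block 1: place 120 MB, 8 MB left
memory block 2: place 113 MB, 15 MB left
memory block 3: place 100 MB, 28 MB left
memory block 4: place 93 MB, 35 MB left
memory block 5: place 88 MB, 40 MB left
memory block 6: place 87 MB, 41 MB left
memory block 7: place 80 MB, 48 MB left
memory block 8: place 80 MB, 48 MB left
memory block 9: place 75 MB, 53 MB left
memory block 7: place 47 MB, 1 MB left
memory block 8: place 42 MB, 6 MB left
memory block 3: place 25 MB, 3 MB left
memory block 4: place 16 MB, 19 MB left
memory block 2: place 10 MB, 5 MB left
Final memory blocks: [120] [113,10] [100,25] [93,16] [88] [87] [80,47] [80,42] [75].

9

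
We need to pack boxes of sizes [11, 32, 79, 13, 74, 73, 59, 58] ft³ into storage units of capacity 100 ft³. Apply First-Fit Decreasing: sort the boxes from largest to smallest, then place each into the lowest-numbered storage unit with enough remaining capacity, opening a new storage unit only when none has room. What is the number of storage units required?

Sorted descending: 79, 74, 73, 59, 58, 32, 13, 11.
storage unit 1: place 79 ft³, 21 ft³ left
storage unit 2: place 74 ft³, 26 ft³ left
storage unit 3: place 73 ft³, 27 ft³ left
storage unit 4: place 59 ft³, 41 ft³ left
storage unit 5: place 58 ft³, 42 ft³ left
storage unit 4: place 32 ft³, 9 ft³ left
storage unit 1: place 13 ft³, 8 ft³ left
storage unit 2: place 11 ft³, 15 ft³ left

5 storage units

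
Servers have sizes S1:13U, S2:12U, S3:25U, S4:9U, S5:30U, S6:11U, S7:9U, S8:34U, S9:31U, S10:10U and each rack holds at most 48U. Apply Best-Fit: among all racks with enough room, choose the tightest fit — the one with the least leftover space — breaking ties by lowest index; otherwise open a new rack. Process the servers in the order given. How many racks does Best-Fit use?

5

Put S1 (13U) in rack 1; 35U remain.
Put S2 (12U) in rack 1; 23U remain.
Put S3 (25U) in rack 2; 23U remain.
Put S4 (9U) in rack 1; 14U remain.
Put S5 (30U) in rack 3; 18U remain.
Put S6 (11U) in rack 1; 3U remain.
Put S7 (9U) in rack 3; 9U remain.
Put S8 (34U) in rack 4; 14U remain.
Put S9 (31U) in rack 5; 17U remain.
Put S10 (10U) in rack 4; 4U remain.
Final racks: [13,12,9,11] [25] [30,9] [34,10] [31].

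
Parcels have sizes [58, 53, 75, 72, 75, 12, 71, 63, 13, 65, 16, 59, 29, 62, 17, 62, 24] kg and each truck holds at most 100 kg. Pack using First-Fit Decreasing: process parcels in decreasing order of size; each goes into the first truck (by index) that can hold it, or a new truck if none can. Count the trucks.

Sorted descending: 75, 75, 72, 71, 65, 63, 62, 62, 59, 58, 53, 29, 24, 17, 16, 13, 12.
75 kg → truck 1 (remaining 25 kg)
75 kg → truck 2 (remaining 25 kg)
72 kg → truck 3 (remaining 28 kg)
71 kg → truck 4 (remaining 29 kg)
65 kg → truck 5 (remaining 35 kg)
63 kg → truck 6 (remaining 37 kg)
62 kg → truck 7 (remaining 38 kg)
62 kg → truck 8 (remaining 38 kg)
59 kg → truck 9 (remaining 41 kg)
58 kg → truck 10 (remaining 42 kg)
53 kg → truck 11 (remaining 47 kg)
29 kg → truck 4 (remaining 0 kg)
24 kg → truck 1 (remaining 1 kg)
17 kg → truck 2 (remaining 8 kg)
16 kg → truck 3 (remaining 12 kg)
13 kg → truck 5 (remaining 22 kg)
12 kg → truck 3 (remaining 0 kg)

11 trucks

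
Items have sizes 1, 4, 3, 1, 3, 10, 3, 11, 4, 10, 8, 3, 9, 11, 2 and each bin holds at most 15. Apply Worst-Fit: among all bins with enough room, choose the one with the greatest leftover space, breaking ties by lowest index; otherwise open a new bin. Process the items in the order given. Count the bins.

7 bins

1 → bin 1 (remaining 14)
4 → bin 1 (remaining 10)
3 → bin 1 (remaining 7)
1 → bin 1 (remaining 6)
3 → bin 1 (remaining 3)
10 → bin 2 (remaining 5)
3 → bin 2 (remaining 2)
11 → bin 3 (remaining 4)
4 → bin 3 (remaining 0)
10 → bin 4 (remaining 5)
8 → bin 5 (remaining 7)
3 → bin 5 (remaining 4)
9 → bin 6 (remaining 6)
11 → bin 7 (remaining 4)
2 → bin 6 (remaining 4)
Final bins: [1,4,3,1,3] [10,3] [11,4] [10] [8,3] [9,2] [11].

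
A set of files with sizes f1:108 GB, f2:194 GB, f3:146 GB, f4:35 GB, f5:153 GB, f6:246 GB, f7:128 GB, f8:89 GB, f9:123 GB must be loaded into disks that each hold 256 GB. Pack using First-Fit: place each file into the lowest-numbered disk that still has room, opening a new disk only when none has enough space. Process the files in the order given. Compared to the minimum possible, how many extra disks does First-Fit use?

First-Fit: [108,146] [194,35] [153,89] [246] [128,123] → 5 disks.
Total size 1222 GB; any packing needs at least ⌈1222/256⌉ = 5 disks.
So 5 is already optimal.

0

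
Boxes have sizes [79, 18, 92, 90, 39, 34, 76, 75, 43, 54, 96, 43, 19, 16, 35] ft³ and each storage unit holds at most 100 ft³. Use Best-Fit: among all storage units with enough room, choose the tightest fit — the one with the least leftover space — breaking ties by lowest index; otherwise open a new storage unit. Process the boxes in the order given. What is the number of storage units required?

9

79 ft³ → storage unit 1 (remaining 21 ft³)
18 ft³ → storage unit 1 (remaining 3 ft³)
92 ft³ → storage unit 2 (remaining 8 ft³)
90 ft³ → storage unit 3 (remaining 10 ft³)
39 ft³ → storage unit 4 (remaining 61 ft³)
34 ft³ → storage unit 4 (remaining 27 ft³)
76 ft³ → storage unit 5 (remaining 24 ft³)
75 ft³ → storage unit 6 (remaining 25 ft³)
43 ft³ → storage unit 7 (remaining 57 ft³)
54 ft³ → storage unit 7 (remaining 3 ft³)
96 ft³ → storage unit 8 (remaining 4 ft³)
43 ft³ → storage unit 9 (remaining 57 ft³)
19 ft³ → storage unit 5 (remaining 5 ft³)
16 ft³ → storage unit 6 (remaining 9 ft³)
35 ft³ → storage unit 9 (remaining 22 ft³)
Final storage units: [79,18] [92] [90] [39,34] [76,19] [75,16] [43,54] [96] [43,35].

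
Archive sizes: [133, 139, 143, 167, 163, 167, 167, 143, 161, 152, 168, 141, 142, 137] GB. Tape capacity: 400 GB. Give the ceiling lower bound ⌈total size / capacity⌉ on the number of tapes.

Total size = 133 + 139 + 143 + 167 + 163 + 167 + 167 + 143 + 161 + 152 + 168 + 141 + 142 + 137 = 2123 GB.
⌈2123 / 400⌉ = 6.

6 tapes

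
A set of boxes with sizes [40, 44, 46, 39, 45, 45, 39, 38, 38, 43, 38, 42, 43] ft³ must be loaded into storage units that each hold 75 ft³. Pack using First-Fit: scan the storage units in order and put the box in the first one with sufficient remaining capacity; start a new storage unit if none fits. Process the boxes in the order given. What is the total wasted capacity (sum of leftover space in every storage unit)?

435

Put 40 ft³ in storage unit 1; 35 ft³ remain.
Put 44 ft³ in storage unit 2; 31 ft³ remain.
Put 46 ft³ in storage unit 3; 29 ft³ remain.
Put 39 ft³ in storage unit 4; 36 ft³ remain.
Put 45 ft³ in storage unit 5; 30 ft³ remain.
Put 45 ft³ in storage unit 6; 30 ft³ remain.
Put 39 ft³ in storage unit 7; 36 ft³ remain.
Put 38 ft³ in storage unit 8; 37 ft³ remain.
Put 38 ft³ in storage unit 9; 37 ft³ remain.
Put 43 ft³ in storage unit 10; 32 ft³ remain.
Put 38 ft³ in storage unit 11; 37 ft³ remain.
Put 42 ft³ in storage unit 12; 33 ft³ remain.
Put 43 ft³ in storage unit 13; 32 ft³ remain.
13 storage units × 75 ft³ = 975 ft³; used 540 ft³; unused 435 ft³.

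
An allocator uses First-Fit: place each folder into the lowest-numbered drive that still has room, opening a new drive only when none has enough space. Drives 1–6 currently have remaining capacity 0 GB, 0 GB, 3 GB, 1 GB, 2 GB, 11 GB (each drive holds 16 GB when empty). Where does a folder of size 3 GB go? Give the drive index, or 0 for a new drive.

Drives with room: drive 3 (3 GB), drive 6 (11 GB).
The first with room is drive 3.

3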